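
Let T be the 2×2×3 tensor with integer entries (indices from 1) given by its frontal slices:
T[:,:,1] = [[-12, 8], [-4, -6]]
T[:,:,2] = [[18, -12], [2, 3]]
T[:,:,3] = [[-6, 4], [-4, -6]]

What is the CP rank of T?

2

Lower bound: in the mode-3 unfolding of T (rows indexed by k, columns by (i,j)) the 2×2 minor on rows k ∈ {1, 2}, columns (i,j) ∈ {(1,1), (2,1)} is det [[-12, -4], [18, 2]] = 48 ≠ 0, so that unfolding has rank ≥ 2 and hence rank(T) ≥ 2 (CP rank is at least every unfolding rank, though it can be larger).
Upper bound: with S_k = T[:,:,k], the two rank-1 terms a₁b₁ᵀ, a₂b₂ᵀ are the rank-1 members of the pencil x·S₁ + y·S₂.
det(x·S₁ + y·S₂) is 104·x² − 208·xy + 78·y² = 26·(2·x − 3·y)(2·x − y), vanishing at (x:y) = (3:2) and (1:2).
M₁ = 3·S₁ + 2·S₂ = [[0, 0], [-8, -12]] = (-4)·[0, 1][2, 3]ᵀ and M₂ = S₁ + 2·S₂ = [[24, -16], [0, 0]] = 8·[1, 0][3, -2]ᵀ, so take a₁ = [0, 1], b₁ = [2, 3], a₂ = [1, 0], b₂ = [3, -2].
Each slice is an integer combination of E₁ = a₁b₁ᵀ and E₂ = a₂b₂ᵀ: S₁ = −2·E₁ − 4·E₂, S₂ = E₁ + 6·E₂, S₃ = −2·E₁ − 2·E₂; reading off coefficients, c₁ = [-2, 1, -2] and c₂ = [-4, 6, -2].
Hence T = [0, 1] ⊗ [2, 3] ⊗ [-2, 1, -2] + [1, 0] ⊗ [3, -2] ⊗ [-4, 6, -2], so rank(T) ≤ 2.
These bounds meet, so rank(T) = 2.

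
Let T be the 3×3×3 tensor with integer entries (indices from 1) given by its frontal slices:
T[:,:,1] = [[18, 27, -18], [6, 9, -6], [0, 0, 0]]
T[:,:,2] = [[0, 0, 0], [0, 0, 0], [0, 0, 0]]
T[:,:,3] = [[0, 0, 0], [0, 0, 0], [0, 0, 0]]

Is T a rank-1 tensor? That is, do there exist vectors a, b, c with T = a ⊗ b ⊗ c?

Yes

If T = a ⊗ b ⊗ c then every fibre of T is a multiple of the corresponding factor, so read the factors off the fibres through the nonzero entry T[1,1,1] = 18.
The mode-1 fibre T[:,1,1] = [18, 6, 0] gives a = [3, 1, 0] (primitive direction); the mode-2 fibre T[1,:,1] = [18, 27, -18] gives b = [2, 3, -2]; then c[k] = T[1,1,k] / (a[1]·b[1]) = [18, 0, 0] / 6 = [3, 0, 0].
Expanding [3, 1, 0] ⊗ [2, 3, -2] ⊗ [3, 0, 0] reproduces all 27 entries of T, so T = [3, 1, 0] ⊗ [2, 3, -2] ⊗ [3, 0, 0] and rank(T) ≤ 1.
Equivalently every frontal slice T[:,:,k] is c[k] times the rank-1 matrix [3, 1, 0] ⊗ [2, 3, -2]. So T has rank 1 (it is nonzero).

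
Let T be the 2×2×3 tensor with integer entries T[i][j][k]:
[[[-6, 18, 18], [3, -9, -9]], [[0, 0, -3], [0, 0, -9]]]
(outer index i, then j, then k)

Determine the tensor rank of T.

2

Lower bound: in the mode-3 unfolding of T (rows indexed by k, columns by (i,j)) the 2×2 minor on rows k ∈ {0, 2}, columns (i,j) ∈ {(0,0), (1,0)} is det [[-6, 0], [18, -3]] = 18 ≠ 0, so that unfolding has rank ≥ 2 and hence rank(T) ≥ 2 (CP rank is at least every unfolding rank, though it can be larger).
Upper bound: with S_k = T[:,:,k], the two rank-1 terms a₁b₁ᵀ, a₂b₂ᵀ are the rank-1 members of the pencil x·S₀ + y·S₂.
det(x·S₀ + y·S₂) is 63·xy − 189·y² = 63·(x − 3·y)(y), vanishing at (x:y) = (3:1) and (1:0).
M₁ = 3·S₀ + S₂ = [[0, 0], [-3, -9]] = (-3)·[0, 1][1, 3]ᵀ and M₂ = S₀ = [[-6, 3], [0, 0]] = (-3)·[1, 0][2, -1]ᵀ, so take a₁ = [0, 1], b₁ = [1, 3], a₂ = [1, 0], b₂ = [2, -1].
Each slice is an integer combination of E₁ = a₁b₁ᵀ and E₂ = a₂b₂ᵀ: S₀ = −3·E₂, S₁ = 9·E₂, S₂ = −3·E₁ + 9·E₂; reading off coefficients, c₁ = [0, 0, -3] and c₂ = [-3, 9, 9].
Hence T = [0, 1] ⊗ [1, 3] ⊗ [0, 0, -3] + [1, 0] ⊗ [2, -1] ⊗ [-3, 9, 9], so rank(T) ≤ 2.
These bounds meet, so rank(T) = 2.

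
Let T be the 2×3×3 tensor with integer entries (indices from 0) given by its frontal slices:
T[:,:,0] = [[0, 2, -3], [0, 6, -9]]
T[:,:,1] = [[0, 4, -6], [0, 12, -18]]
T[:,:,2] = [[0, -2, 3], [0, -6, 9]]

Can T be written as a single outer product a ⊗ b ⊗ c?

Yes

The mode-1 fibre T[:,1,0] = [2, 6] gives a = (1, 3) (primitive direction); the mode-2 fibre T[0,:,0] = [0, 2, -3] gives b = (0, 2, -3); then c[k] = T[0,1,k] / (a[0]·b[1]) = [2, 4, -2] / 2 = (1, 2, -1).
Expanding (1, 3) ⊗ (0, 2, -3) ⊗ (1, 2, -1) reproduces all 18 entries of T, so T = (1, 3) ⊗ (0, 2, -3) ⊗ (1, 2, -1) and rank(T) ≤ 1.
Equivalently every frontal slice T[:,:,k] is c[k] times the rank-1 matrix (1, 3) ⊗ (0, 2, -3). So T has rank 1 (it is nonzero).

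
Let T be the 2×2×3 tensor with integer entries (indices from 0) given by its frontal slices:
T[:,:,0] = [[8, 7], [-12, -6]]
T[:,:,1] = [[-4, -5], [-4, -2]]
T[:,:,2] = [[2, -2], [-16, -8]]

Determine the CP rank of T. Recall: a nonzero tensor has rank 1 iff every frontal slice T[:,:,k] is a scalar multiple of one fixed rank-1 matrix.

Lower bound: in the mode-3 unfolding of T (rows indexed by k, columns by (i,j)) the 3×3 minor on rows k ∈ {0, 1, 2}, columns (i,j) ∈ {(0,0), (0,1), (1,0)} is det [[8, 7, -12], [-4, -5, -4], [2, -2, -16]] = -144 ≠ 0, so that unfolding has rank ≥ 3 and hence rank(T) ≥ 3 (CP rank is at least every unfolding rank, though it can be larger).
Upper bound: T is a sum of 3 rank-1 terms, T = (1, -1) ⊗ (2, 1) ⊗ (4, 0, 4) + (1, 0) ⊗ (1, 2) ⊗ (2, -2, -2) + (1, 2) ⊗ (2, 1) ⊗ (-1, -1, -2) (written with every a and b primitive with positive leading entry and the scale carried by c; CP decompositions are not unique, and this one is verified by expanding entrywise), so rank(T) ≤ 3.
These bounds meet, so rank(T) = 3.

3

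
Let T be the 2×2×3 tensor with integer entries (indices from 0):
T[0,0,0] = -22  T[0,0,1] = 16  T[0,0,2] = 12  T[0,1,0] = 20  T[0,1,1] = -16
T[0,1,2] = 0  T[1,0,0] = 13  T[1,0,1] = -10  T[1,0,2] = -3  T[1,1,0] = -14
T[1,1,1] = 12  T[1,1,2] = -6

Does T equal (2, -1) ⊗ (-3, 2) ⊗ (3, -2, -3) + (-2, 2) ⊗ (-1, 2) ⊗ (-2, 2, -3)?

Reconstruct entrywise from the claimed factors. For example, T[0,0,2] = 12 and Σₗ aₗ[0]bₗ[0]cₗ[2] = (2)·(-3)·(-3) + (-2)·(-1)·(-3) = 12; checking all 12 entries, every one matches. The claim holds.

Yes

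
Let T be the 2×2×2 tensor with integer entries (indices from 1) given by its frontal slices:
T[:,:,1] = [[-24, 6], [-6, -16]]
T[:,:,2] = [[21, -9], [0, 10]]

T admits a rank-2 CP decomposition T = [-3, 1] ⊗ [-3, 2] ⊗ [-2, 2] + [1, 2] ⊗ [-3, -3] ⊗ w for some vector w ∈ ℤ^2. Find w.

Subtract the known terms from T to get the rank-1 residual R = [1, 2] ⊗ [-3, -3] ⊗ w, so R[i,j,k] = a[i]·b[j]·w[k]. Pick indices with nonzero a[1]·b[1] = (1)·(-3) = -3. Only the fibre through (1,1,·) is needed: R[1,1,:] = T[1,1,:] − Σₗ aₗ[1]bₗ[1]cₗ = [-24, 21] − (-3)·(-3)·[-2, 2] = [-6, 3]. Then w[k] = R[1,1,k] / -3 for each k, giving w = [-6, 3] / -3 = [2, -1].

w = [2, -1]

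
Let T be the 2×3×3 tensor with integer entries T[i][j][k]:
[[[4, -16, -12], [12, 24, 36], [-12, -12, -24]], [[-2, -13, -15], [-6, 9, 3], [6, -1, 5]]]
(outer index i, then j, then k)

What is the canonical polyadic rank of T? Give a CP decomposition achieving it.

Lower bound: in the mode-3 unfolding of T (rows indexed by k, columns by (i,j)) the 2×2 minor on rows k ∈ {0, 1}, columns (i,j) ∈ {(0,0), (0,1)} is det [[4, 12], [-16, 24]] = 288 ≠ 0, so that unfolding has rank ≥ 2 and hence rank(T) ≥ 2 (CP rank is at least every unfolding rank, though it can be larger).
Upper bound: with S_k = T[:,:,k], the two rank-1 terms a₁b₁ᵀ, a₂b₂ᵀ are the rank-1 members of the pencil x·S₀ + y·S₁.
The 2×2 minor of x·S₀ + y·S₁ on rows {0,1}, columns {0,1} is 336·xy + 168·y² = 168·(y)(2·x + y), vanishing at (x:y) = (1:0) and (1:-2).
M₁ = S₀ = [[4, 12, -12], [-2, -6, 6]] = 2·[2, -1][1, 3, -3]ᵀ and M₂ = S₀ − 2·S₁ = [[36, -36, 12], [24, -24, 8]] = 4·[3, 2][3, -3, 1]ᵀ, so take a₁ = [2, -1], b₁ = [1, 3, -3], a₂ = [3, 2], b₂ = [3, -3, 1].
Each slice is an integer combination of E₁ = a₁b₁ᵀ and E₂ = a₂b₂ᵀ: S₀ = 2·E₁, S₁ = E₁ − 2·E₂, S₂ = 3·E₁ − 2·E₂; reading off coefficients, c₁ = [2, 1, 3] and c₂ = [0, -2, -2].
Hence T = [2, -1] ⊗ [1, 3, -3] ⊗ [2, 1, 3] + [3, 2] ⊗ [3, -3, 1] ⊗ [0, -2, -2], so rank(T) ≤ 2.
These bounds meet, so rank(T) = 2.

rank(T) = 2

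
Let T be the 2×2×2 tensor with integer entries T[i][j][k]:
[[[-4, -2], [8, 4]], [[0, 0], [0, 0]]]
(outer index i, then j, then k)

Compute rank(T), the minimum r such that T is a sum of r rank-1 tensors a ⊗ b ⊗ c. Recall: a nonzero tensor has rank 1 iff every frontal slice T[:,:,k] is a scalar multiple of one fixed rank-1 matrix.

Lower bound: T ≠ 0 (e.g. T[0,0,0] = -4), so rank(T) ≥ 1.
Upper bound: if T = a ⊗ b ⊗ c then every fibre of T is a multiple of the corresponding factor, so read the factors off the fibres through the nonzero entry T[0,0,0] = -4.
The mode-1 fibre T[:,0,0] = [-4, 0] gives a = [1, 0] (primitive direction); the mode-2 fibre T[0,:,0] = [-4, 8] gives b = [1, -2]; then c[k] = T[0,0,k] / (a[0]·b[0]) = [-4, -2] / 1 = [-4, -2].
Expanding [1, 0] ⊗ [1, -2] ⊗ [-4, -2] reproduces all 8 entries of T, so T = [1, 0] ⊗ [1, -2] ⊗ [-4, -2] and rank(T) ≤ 1.
These bounds meet, so rank(T) = 1.
Check entry T[0,0,1] = -2: (1)·(1)·(-2) = -2.

1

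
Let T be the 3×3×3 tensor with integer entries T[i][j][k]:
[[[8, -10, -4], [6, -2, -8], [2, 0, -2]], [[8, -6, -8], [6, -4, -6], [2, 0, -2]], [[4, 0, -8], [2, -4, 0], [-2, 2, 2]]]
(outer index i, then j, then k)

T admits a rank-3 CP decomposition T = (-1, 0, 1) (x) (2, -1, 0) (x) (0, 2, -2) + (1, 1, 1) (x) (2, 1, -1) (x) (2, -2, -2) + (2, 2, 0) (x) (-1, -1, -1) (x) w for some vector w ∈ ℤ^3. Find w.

Subtract the known terms from T to get the rank-1 residual R = (2, 2, 0) (x) (-1, -1, -1) (x) w, so R[i,j,k] = a[i]·b[j]·w[k]. Pick indices with nonzero a[0]·b[0] = (2)·(-1) = -2. Only the fibre through (0,0,·) is needed: R[0,0,:] = T[0,0,:] − Σₗ aₗ[0]bₗ[0]cₗ = [8, -10, -4] − (-1)·(2)·(0, 2, -2) − (1)·(2)·(2, -2, -2) = [4, -2, -4]. Then w[k] = R[0,0,k] / -2 for each k, giving w = [4, -2, -4] / -2 = (-2, 1, 2).

w = (-2, 1, 2)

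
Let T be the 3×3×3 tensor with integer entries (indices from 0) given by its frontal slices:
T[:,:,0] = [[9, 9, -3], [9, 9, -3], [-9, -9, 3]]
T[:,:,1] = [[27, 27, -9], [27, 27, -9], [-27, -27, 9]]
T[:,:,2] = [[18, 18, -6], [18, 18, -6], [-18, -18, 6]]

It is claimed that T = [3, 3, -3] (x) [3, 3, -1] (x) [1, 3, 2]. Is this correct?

Reconstruct entrywise from the claimed factors. For example, T[2,2,2] = 6 and Σₗ aₗ[2]bₗ[2]cₗ[2] = (-3)·(-1)·(2) = 6; checking all 27 entries, every one matches. The claim holds.

Yes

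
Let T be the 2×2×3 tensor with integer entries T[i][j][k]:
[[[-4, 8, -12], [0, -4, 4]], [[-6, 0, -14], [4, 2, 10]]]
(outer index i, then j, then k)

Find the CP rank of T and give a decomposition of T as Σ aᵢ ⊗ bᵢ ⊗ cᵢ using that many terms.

rank(T) = 3

Lower bound: in the mode-3 unfolding of T (rows indexed by k, columns by (i,j)) the 3×3 minor on rows k ∈ {0, 1, 2}, columns (i,j) ∈ {(0,0), (0,1), (1,0)} is det [[-4, 0, -6], [8, -4, 0], [-12, 4, -14]] = -128 ≠ 0, so that unfolding has rank ≥ 3 and hence rank(T) ≥ 3 (CP rank is at least every unfolding rank, though it can be larger).
Upper bound: T is a sum of 3 rank-1 terms, T = (0, 1) ⊗ (1, -1) ⊗ (-4, -4, -8) + (2, 1) ⊗ (1, 0) ⊗ (-2, 0, -2) + (2, 1) ⊗ (2, -1) ⊗ (0, 2, -2) (written with every a and b primitive with positive leading entry and the scale carried by c; CP decompositions are not unique, and this one is verified by expanding entrywise), so rank(T) ≤ 3.
These bounds meet, so rank(T) = 3.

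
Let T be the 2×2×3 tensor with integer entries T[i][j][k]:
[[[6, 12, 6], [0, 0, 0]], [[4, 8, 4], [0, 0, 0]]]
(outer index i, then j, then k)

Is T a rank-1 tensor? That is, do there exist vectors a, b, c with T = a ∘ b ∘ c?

Yes

If T = a ∘ b ∘ c then every fibre of T is a multiple of the corresponding factor, so read the factors off the fibres through the nonzero entry T[0,0,0] = 6.
The mode-1 fibre T[:,0,0] = [6, 4] gives a = [3, 2] (primitive direction); the mode-2 fibre T[0,:,0] = [6, 0] gives b = [1, 0]; then c[k] = T[0,0,k] / (a[0]·b[0]) = [6, 12, 6] / 3 = [2, 4, 2].
Expanding [3, 2] ∘ [1, 0] ∘ [2, 4, 2] reproduces all 12 entries of T, so T = [3, 2] ∘ [1, 0] ∘ [2, 4, 2] and rank(T) ≤ 1.
Equivalently every frontal slice T[:,:,k] is c[k] times the rank-1 matrix [3, 2] ∘ [1, 0]. So T has rank 1 (it is nonzero).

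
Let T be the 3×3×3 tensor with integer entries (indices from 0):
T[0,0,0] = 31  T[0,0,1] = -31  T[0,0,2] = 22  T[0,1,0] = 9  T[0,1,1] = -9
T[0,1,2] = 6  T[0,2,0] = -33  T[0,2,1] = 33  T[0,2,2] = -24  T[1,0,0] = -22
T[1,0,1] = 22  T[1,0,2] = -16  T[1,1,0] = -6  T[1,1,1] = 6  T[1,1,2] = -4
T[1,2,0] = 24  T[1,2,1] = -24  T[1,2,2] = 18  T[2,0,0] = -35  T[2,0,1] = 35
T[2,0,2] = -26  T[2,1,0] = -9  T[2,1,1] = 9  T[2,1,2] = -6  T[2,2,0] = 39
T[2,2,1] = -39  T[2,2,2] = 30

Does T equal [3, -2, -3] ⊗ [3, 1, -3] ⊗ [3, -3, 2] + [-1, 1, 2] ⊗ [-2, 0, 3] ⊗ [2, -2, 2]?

Reconstruct entrywise from the claimed factors. For example, T[0,2,2] = -24 and Σₗ aₗ[0]bₗ[2]cₗ[2] = (3)·(-3)·(2) + (-1)·(3)·(2) = -24; checking all 27 entries, every one matches. The claim holds.

Yes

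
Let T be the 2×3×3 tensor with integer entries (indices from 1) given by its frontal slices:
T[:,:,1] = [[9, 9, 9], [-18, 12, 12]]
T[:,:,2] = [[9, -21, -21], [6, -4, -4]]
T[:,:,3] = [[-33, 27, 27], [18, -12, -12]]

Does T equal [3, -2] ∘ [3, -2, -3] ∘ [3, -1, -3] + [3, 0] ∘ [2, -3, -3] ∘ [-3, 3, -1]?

Reconstruct entry (1,3,1) from the claimed factors: Σₗ aₗ[1]bₗ[3]cₗ[1] = (3)·(-3)·(3) + (3)·(-3)·(-3) = 0, but T[1,3,1] = 9. The claim is false.

No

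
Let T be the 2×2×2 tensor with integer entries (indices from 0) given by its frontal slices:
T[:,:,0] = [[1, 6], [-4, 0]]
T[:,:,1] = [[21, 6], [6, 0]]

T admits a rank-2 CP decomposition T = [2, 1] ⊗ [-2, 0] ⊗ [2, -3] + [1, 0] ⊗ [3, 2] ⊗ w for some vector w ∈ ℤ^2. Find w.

Subtract the known terms from T to get the rank-1 residual R = [1, 0] ⊗ [3, 2] ⊗ w, so R[i,j,k] = a[i]·b[j]·w[k]. Pick indices with nonzero a[0]·b[0] = (1)·(3) = 3. Only the fibre through (0,0,·) is needed: R[0,0,:] = T[0,0,:] − Σₗ aₗ[0]bₗ[0]cₗ = [1, 21] − (2)·(-2)·[2, -3] = [9, 9]. Then w[k] = R[0,0,k] / 3 for each k, giving w = [9, 9] / 3 = [3, 3].

w = [3, 3]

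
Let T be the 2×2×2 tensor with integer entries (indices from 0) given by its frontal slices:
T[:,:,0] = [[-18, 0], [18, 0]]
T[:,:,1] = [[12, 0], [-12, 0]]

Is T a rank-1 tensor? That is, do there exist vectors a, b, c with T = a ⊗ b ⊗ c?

Yes

If T = a ⊗ b ⊗ c then every fibre of T is a multiple of the corresponding factor, so read the factors off the fibres through the nonzero entry T[0,0,0] = -18.
The mode-1 fibre T[:,0,0] = [-18, 18] gives a = (1, -1) (primitive direction); the mode-2 fibre T[0,:,0] = [-18, 0] gives b = (1, 0); then c[k] = T[0,0,k] / (a[0]·b[0]) = [-18, 12] / 1 = (-18, 12).
Expanding (1, -1) ⊗ (1, 0) ⊗ (-18, 12) reproduces all 8 entries of T, so T = (1, -1) ⊗ (1, 0) ⊗ (-18, 12) and rank(T) ≤ 1.
Equivalently every frontal slice T[:,:,k] is c[k] times the rank-1 matrix (1, -1) ⊗ (1, 0). So T has rank 1 (it is nonzero).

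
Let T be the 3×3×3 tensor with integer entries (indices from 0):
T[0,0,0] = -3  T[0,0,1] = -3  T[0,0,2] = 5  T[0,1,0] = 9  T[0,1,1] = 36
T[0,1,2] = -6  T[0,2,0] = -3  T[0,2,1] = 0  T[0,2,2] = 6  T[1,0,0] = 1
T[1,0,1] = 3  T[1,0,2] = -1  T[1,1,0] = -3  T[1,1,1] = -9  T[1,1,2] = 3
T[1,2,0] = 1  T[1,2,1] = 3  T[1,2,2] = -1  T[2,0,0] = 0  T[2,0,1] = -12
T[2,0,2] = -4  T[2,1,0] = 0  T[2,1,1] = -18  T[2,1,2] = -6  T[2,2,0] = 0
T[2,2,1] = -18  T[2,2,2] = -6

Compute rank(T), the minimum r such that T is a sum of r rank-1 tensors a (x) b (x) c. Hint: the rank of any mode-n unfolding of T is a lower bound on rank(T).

2

Lower bound: the mode-1 unfolding of T (rows indexed by i, columns by (j,k) = (0,0), (0,1), (0,2), (1,0), (1,1), (1,2), (2,0), (2,1), (2,2)) is [[-3, -3, 5, 9, 36, -6, -3, 0, 6], [1, 3, -1, -3, -9, 3, 1, 3, -1], [0, -12, -4, 0, -18, -6, 0, -18, -6]].
There the 2×2 minor on rows i ∈ {0, 1}, columns (j,k) ∈ {(0,0), (0,1)} is det [[-3, -3], [1, 3]] = -6 ≠ 0, so this unfolding has rank ≥ 2; CP rank is at least every unfolding rank, so rank(T) ≥ 2. (Flattening ranks never certify an upper bound on CP rank; for that we must actually write T with 2 rank-1 terms.)
Upper bound — finding two terms. Write S_k = T[:,:,k] for the frontal slices: S₀ = [[-3, 9, -3], [1, -3, 1], [0, 0, 0]], S₁ = [[-3, 36, 0], [3, -9, 3], [-12, -18, -18]], S₂ = [[5, -6, 6], [-1, 3, -1], [-4, -6, -6]].
If T = a₁ (x) b₁ (x) c₁ + a₂ (x) b₂ (x) c₂ then each S_k = c₁[k]·a₁b₁ᵀ + c₂[k]·a₂b₂ᵀ. S₀ and S₁ are linearly independent, so a₁b₁ᵀ and a₂b₂ᵀ must span the same plane of matrices: they are the rank-1 matrices of the form x·S₀ + y·S₁.
The 2×2 minor of x·S₀ + y·S₁ on rows {0,1}, columns {0,1} is −27·xy − 81·y² = (-27)·(x + 3·y)(y), vanishing at (x:y) = (3:-1) and (1:0).
M₁ = 3·S₀ − S₁ = [[-6, -9, -9], [0, 0, 0], [12, 18, 18]] = (-3)·[1, 0, -2][2, 3, 3]ᵀ and M₂ = S₀ = [[-3, 9, -3], [1, -3, 1], [0, 0, 0]] = −[3, -1, 0][1, -3, 1]ᵀ, so take a₁ = [1, 0, -2], b₁ = [2, 3, 3], a₂ = [3, -1, 0], b₂ = [1, -3, 1].
Each slice is an integer combination of E₁ = a₁b₁ᵀ and E₂ = a₂b₂ᵀ: S₀ = −E₂, S₁ = 3·E₁ − 3·E₂, S₂ = E₁ + E₂; reading off coefficients, c₁ = [0, 3, 1] and c₂ = [-1, -3, 1].
Hence T = [1, 0, -2] (x) [2, 3, 3] (x) [0, 3, 1] + [3, -1, 0] (x) [1, -3, 1] (x) [-1, -3, 1], so rank(T) ≤ 2.
These bounds meet, so rank(T) = 2.
Check entry T[2,0,2] = -4: (-2)·(2)·(1) + (0)·(1)·(1) = -4.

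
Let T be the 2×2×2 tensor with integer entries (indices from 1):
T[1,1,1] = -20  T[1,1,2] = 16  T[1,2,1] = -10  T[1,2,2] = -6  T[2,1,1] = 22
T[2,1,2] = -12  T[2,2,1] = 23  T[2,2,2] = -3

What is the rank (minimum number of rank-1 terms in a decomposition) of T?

Lower bound: the mode-2 unfolding of T (rows indexed by j, columns by (i,k) = (1,1), (1,2), (2,1), (2,2)) is [[-20, 16, 22, -12], [-10, -6, 23, -3]].
There the 2×2 minor on rows j ∈ {1, 2}, columns (i,k) ∈ {(1,1), (1,2)} is det [[-20, 16], [-10, -6]] = 280 ≠ 0, so this unfolding has rank ≥ 2; CP rank is at least every unfolding rank, so rank(T) ≥ 2. (Unfolding ranks only ever bound the CP rank from below — rank(T) can be strictly larger than all of them — so the matching upper bound has to come from an explicit 2-term decomposition.)
Upper bound — finding two terms. Write S_k = T[:,:,k] for the frontal slices: S₁ = [[-20, -10], [22, 23]], S₂ = [[16, -6], [-12, -3]].
If T = a₁ ⊗ b₁ ⊗ c₁ + a₂ ⊗ b₂ ⊗ c₂ then each S_k = c₁[k]·a₁b₁ᵀ + c₂[k]·a₂b₂ᵀ. S₁ and S₂ are linearly independent, so a₁b₁ᵀ and a₂b₂ᵀ must span the same plane of matrices: they are the rank-1 matrices of the form x·S₁ + y·S₂.
det(x·S₁ + y·S₂) is −240·x² + 440·xy − 120·y² = (-40)·(2·x − 3·y)(3·x − y), vanishing at (x:y) = (3:2) and (1:3).
M₁ = 3·S₁ + 2·S₂ = [[-28, -42], [42, 63]] = (-7)·[2, -3][2, 3]ᵀ and M₂ = S₁ + 3·S₂ = [[28, -28], [-14, 14]] = 14·[2, -1][1, -1]ᵀ, so take a₁ = [2, -3], b₁ = [2, 3], a₂ = [2, -1], b₂ = [1, -1].
Each slice is an integer combination of E₁ = a₁b₁ᵀ and E₂ = a₂b₂ᵀ: S₁ = −3·E₁ − 4·E₂, S₂ = E₁ + 6·E₂; reading off coefficients, c₁ = [-3, 1] and c₂ = [-4, 6].
Hence T = [2, -3] ⊗ [2, 3] ⊗ [-3, 1] + [2, -1] ⊗ [1, -1] ⊗ [-4, 6], so rank(T) ≤ 2.
These bounds meet, so rank(T) = 2.

2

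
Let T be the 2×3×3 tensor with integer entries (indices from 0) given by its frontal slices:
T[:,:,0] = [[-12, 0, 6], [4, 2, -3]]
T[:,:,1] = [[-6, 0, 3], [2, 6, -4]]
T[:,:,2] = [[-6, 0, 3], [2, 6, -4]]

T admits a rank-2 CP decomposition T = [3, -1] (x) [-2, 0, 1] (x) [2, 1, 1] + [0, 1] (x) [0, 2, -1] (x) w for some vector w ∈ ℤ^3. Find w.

w = [1, 3, 3]

Subtract the known terms from T to get the rank-1 residual R = [0, 1] (x) [0, 2, -1] (x) w, so R[i,j,k] = a[i]·b[j]·w[k]. Pick indices with nonzero a[1]·b[1] = (1)·(2) = 2. Only the fibre through (1,1,·) is needed: R[1,1,:] = T[1,1,:] − Σₗ aₗ[1]bₗ[1]cₗ = [2, 6, 6] − (-1)·(0)·[2, 1, 1] = [2, 6, 6]. Then w[k] = R[1,1,k] / 2 for each k, giving w = [2, 6, 6] / 2 = [1, 3, 3].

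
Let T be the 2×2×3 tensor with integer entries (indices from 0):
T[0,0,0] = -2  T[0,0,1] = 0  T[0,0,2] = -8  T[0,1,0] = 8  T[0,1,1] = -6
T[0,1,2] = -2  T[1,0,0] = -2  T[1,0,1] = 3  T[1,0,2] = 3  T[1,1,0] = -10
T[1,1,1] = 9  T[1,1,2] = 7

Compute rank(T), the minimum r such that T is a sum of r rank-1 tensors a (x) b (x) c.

Lower bound: the mode-3 unfolding of T (rows indexed by k, columns by (i,j) = (0,0), (0,1), (1,0), (1,1)) is [[-2, 8, -2, -10], [0, -6, 3, 9], [-8, -2, 3, 7]].
There the 3×3 minor on rows k ∈ {0, 1, 2}, columns (i,j) ∈ {(0,0), (0,1), (1,0)} is det [[-2, 8, -2], [0, -6, 3], [-8, -2, 3]] = -72 ≠ 0, so this unfolding has rank ≥ 3; CP rank is at least every unfolding rank, so rank(T) ≥ 3. (Flattening ranks never certify an upper bound on CP rank; for that we must actually write T with 3 rank-1 terms.)
Upper bound: T is a sum of 3 rank-1 terms, T = [1, -2] (x) [1, 2] (x) [2, -2, -2] + [2, -1] (x) [1, -1] (x) [-2, 1, -1] + [2, 1] (x) [1, 0] (x) [0, 0, -2] (one valid choice — decompositions are not unique — normalised so each a, b is primitive with positive first nonzero entry; check it by expanding all entries), so rank(T) ≤ 3.
These bounds meet, so rank(T) = 3.

3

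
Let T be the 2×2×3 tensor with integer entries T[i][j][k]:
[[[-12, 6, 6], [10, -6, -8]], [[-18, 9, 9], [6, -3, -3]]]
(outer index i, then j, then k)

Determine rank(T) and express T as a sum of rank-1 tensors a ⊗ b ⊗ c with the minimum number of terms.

rank(T) = 2

Lower bound: the mode-2 unfolding of T (rows indexed by j, columns by (i,k) = (0,0), (0,1), (0,2), (1,0), (1,1), (1,2)) is [[-12, 6, 6, -18, 9, 9], [10, -6, -8, 6, -3, -3]].
There the 2×2 minor on rows j ∈ {0, 1}, columns (i,k) ∈ {(0,0), (0,1)} is det [[-12, 6], [10, -6]] = 12 ≠ 0, so this unfolding has rank ≥ 2; CP rank is at least every unfolding rank, so rank(T) ≥ 2. (Flattening ranks never certify an upper bound on CP rank; for that we must actually write T with 2 rank-1 terms.)
Upper bound — finding two terms. Write S_k = T[:,:,k] for the frontal slices: S₀ = [[-12, 10], [-18, 6]], S₁ = [[6, -6], [9, -3]], S₂ = [[6, -8], [9, -3]].
If T = a₁ ⊗ b₁ ⊗ c₁ + a₂ ⊗ b₂ ⊗ c₂ then each S_k = c₁[k]·a₁b₁ᵀ + c₂[k]·a₂b₂ᵀ. S₀ and S₁ are linearly independent, so a₁b₁ᵀ and a₂b₂ᵀ must span the same plane of matrices: they are the rank-1 matrices of the form x·S₀ + y·S₁.
det(x·S₀ + y·S₁) is 108·x² − 126·xy + 36·y² = 18·(3·x − 2·y)(2·x − y), vanishing at (x:y) = (2:3) and (1:2).
M₁ = 2·S₀ + 3·S₁ = [[-6, 2], [-9, 3]] = −[2, 3][3, -1]ᵀ and M₂ = S₀ + 2·S₁ = [[0, -2], [0, 0]] = (-2)·[1, 0][0, 1]ᵀ, so take a₁ = [2, 3], b₁ = [3, -1], a₂ = [1, 0], b₂ = [0, 1].
Each slice is an integer combination of E₁ = a₁b₁ᵀ and E₂ = a₂b₂ᵀ: S₀ = −2·E₁ + 6·E₂, S₁ = E₁ − 4·E₂, S₂ = E₁ − 6·E₂; reading off coefficients, c₁ = [-2, 1, 1] and c₂ = [6, -4, -6].
Hence T = [2, 3] ⊗ [3, -1] ⊗ [-2, 1, 1] + [1, 0] ⊗ [0, 1] ⊗ [6, -4, -6], so rank(T) ≤ 2.
These bounds meet, so rank(T) = 2.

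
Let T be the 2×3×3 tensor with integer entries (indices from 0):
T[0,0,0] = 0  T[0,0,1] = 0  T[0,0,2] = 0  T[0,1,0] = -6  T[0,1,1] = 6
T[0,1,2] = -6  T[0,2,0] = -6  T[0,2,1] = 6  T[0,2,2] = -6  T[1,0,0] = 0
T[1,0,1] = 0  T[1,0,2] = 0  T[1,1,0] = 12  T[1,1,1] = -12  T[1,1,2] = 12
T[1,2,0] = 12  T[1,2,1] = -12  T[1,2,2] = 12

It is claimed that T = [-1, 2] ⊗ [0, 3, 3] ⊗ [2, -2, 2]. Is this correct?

Yes

Reconstruct entrywise from the claimed factors. For example, T[0,2,2] = -6 and Σₗ aₗ[0]bₗ[2]cₗ[2] = (-1)·(3)·(2) = -6; checking all 18 entries, every one matches. The claim holds.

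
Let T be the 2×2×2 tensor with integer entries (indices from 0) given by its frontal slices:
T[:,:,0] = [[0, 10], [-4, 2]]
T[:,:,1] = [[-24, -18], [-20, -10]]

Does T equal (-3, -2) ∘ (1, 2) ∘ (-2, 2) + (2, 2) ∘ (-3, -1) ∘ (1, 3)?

No

Reconstruct entry (1,0,0) from the claimed factors: Σₗ aₗ[1]bₗ[0]cₗ[0] = (-2)·(1)·(-2) + (2)·(-3)·(1) = -2, but T[1,0,0] = -4. The claim is false.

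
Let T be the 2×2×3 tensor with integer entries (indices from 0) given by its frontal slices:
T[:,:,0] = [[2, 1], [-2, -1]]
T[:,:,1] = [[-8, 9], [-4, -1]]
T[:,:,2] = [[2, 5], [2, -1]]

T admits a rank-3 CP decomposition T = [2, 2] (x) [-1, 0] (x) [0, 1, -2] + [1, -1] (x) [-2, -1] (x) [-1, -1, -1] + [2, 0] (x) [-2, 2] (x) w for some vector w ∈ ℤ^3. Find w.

Subtract the known terms from T to get the rank-1 residual R = [2, 0] (x) [-2, 2] (x) w, so R[i,j,k] = a[i]·b[j]·w[k]. Pick indices with nonzero a[0]·b[0] = (2)·(-2) = -4. Only the fibre through (0,0,·) is needed: R[0,0,:] = T[0,0,:] − Σₗ aₗ[0]bₗ[0]cₗ = [2, -8, 2] − (2)·(-1)·[0, 1, -2] − (1)·(-2)·[-1, -1, -1] = [0, -8, -4]. Then w[k] = R[0,0,k] / -4 for each k, giving w = [0, -8, -4] / -4 = [0, 2, 1].

w = [0, 2, 1]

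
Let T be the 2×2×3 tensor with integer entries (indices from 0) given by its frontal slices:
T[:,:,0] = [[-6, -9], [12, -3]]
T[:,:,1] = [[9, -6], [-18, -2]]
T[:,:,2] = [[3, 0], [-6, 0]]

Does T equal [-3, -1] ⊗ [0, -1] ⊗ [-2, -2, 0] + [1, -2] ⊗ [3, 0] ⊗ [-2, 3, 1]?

No

Reconstruct entry (0,1,0) from the claimed factors: Σₗ aₗ[0]bₗ[1]cₗ[0] = (-3)·(-1)·(-2) + (1)·(0)·(-2) = -6, but T[0,1,0] = -9. The claim is false.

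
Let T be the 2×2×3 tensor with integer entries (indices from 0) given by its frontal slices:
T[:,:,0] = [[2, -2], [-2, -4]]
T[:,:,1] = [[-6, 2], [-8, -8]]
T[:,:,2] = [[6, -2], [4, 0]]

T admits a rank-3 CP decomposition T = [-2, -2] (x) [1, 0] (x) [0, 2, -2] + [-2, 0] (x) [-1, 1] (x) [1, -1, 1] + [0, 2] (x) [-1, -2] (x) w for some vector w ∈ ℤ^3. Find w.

w = [1, 2, 0]

Subtract the known terms from T to get the rank-1 residual R = [0, 2] (x) [-1, -2] (x) w, so R[i,j,k] = a[i]·b[j]·w[k]. Pick indices with nonzero a[1]·b[0] = (2)·(-1) = -2. Only the fibre through (1,0,·) is needed: R[1,0,:] = T[1,0,:] − Σₗ aₗ[1]bₗ[0]cₗ = [-2, -8, 4] − (-2)·(1)·[0, 2, -2] − (0)·(-1)·[1, -1, 1] = [-2, -4, 0]. Then w[k] = R[1,0,k] / -2 for each k, giving w = [-2, -4, 0] / -2 = [1, 2, 0].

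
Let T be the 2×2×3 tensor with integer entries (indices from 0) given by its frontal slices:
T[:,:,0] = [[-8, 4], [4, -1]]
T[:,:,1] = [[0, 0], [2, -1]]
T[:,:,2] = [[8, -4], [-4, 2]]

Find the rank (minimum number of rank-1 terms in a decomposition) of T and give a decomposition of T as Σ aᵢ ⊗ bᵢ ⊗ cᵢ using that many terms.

rank(T) = 3

Lower bound: the mode-3 unfolding of T (rows indexed by k, columns by (i,j) = (0,0), (0,1), (1,0), (1,1)) is [[-8, 4, 4, -1], [0, 0, 2, -1], [8, -4, -4, 2]].
There the 3×3 minor on rows k ∈ {0, 1, 2}, columns (i,j) ∈ {(0,0), (1,0), (1,1)} is det [[-8, 4, -1], [0, 2, -1], [8, -4, 2]] = -16 ≠ 0, so this unfolding has rank ≥ 3; CP rank is at least every unfolding rank, so rank(T) ≥ 3. (Unfolding ranks only ever bound the CP rank from below — rank(T) can be strictly larger than all of them — so the matching upper bound has to come from an explicit 3-term decomposition.)
Upper bound: T is a sum of 3 rank-1 terms, T = (0, 1) ⊗ (1, -1) ⊗ (-2, 0, 0) + (1, -1) ⊗ (2, -1) ⊗ (-2, -2, 0) + (2, -1) ⊗ (2, -1) ⊗ (-1, 1, 2) (one valid choice — decompositions are not unique — normalised so each a, b is primitive with positive first nonzero entry; check it by expanding all entries), so rank(T) ≤ 3.
These bounds meet, so rank(T) = 3.
Check entry T[1,0,2] = -4: (1)·(1)·(0) + (-1)·(2)·(0) + (-1)·(2)·(2) = -4.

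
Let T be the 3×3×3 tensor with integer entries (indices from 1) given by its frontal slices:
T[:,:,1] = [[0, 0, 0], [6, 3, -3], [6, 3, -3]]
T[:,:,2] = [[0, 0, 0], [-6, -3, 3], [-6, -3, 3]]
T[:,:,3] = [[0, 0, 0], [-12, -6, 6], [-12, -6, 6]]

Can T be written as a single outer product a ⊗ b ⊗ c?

Yes

If T = a ⊗ b ⊗ c then every fibre of T is a multiple of the corresponding factor, so read the factors off the fibres through the nonzero entry T[2,1,1] = 6.
The mode-1 fibre T[:,1,1] = [0, 6, 6] gives a = (0, 1, 1) (primitive direction); the mode-2 fibre T[2,:,1] = [6, 3, -3] gives b = (2, 1, -1); then c[k] = T[2,1,k] / (a[2]·b[1]) = [6, -6, -12] / 2 = (3, -3, -6).
Expanding (0, 1, 1) ⊗ (2, 1, -1) ⊗ (3, -3, -6) reproduces all 27 entries of T, so T = (0, 1, 1) ⊗ (2, 1, -1) ⊗ (3, -3, -6) and rank(T) ≤ 1.
Equivalently every frontal slice T[:,:,k] is c[k] times the rank-1 matrix (0, 1, 1) ⊗ (2, 1, -1). So T has rank 1 (it is nonzero).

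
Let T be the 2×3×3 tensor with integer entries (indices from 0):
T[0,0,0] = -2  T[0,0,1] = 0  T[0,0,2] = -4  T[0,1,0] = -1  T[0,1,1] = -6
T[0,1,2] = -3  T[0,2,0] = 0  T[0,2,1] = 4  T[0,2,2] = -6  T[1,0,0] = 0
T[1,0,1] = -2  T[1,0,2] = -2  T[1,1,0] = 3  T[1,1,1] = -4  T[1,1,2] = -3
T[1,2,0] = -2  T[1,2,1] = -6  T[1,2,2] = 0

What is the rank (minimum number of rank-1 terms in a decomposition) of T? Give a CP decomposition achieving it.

Lower bound: in the mode-3 unfolding of T (rows indexed by k, columns by (i,j)) the 3×3 minor on rows k ∈ {0, 1, 2}, columns (i,j) ∈ {(0,0), (0,1), (0,2)} is det [[-2, -1, 0], [0, -6, 4], [-4, -3, -6]] = -80 ≠ 0, so that unfolding has rank ≥ 3 and hence rank(T) ≥ 3 (CP rank is at least every unfolding rank, though it can be larger).
Upper bound: T is a sum of 3 rank-1 terms, T = [1, -1] ⊗ [0, 1, -2] ⊗ [-1, -2, 1] + [1, 1] ⊗ [1, 2, 1] ⊗ [2, -4, 0] + [2, 1] ⊗ [1, 1, 1] ⊗ [-2, 2, -2] (written with every a and b primitive with positive leading entry and the scale carried by c; CP decompositions are not unique, and this one is verified by expanding entrywise), so rank(T) ≤ 3.
These bounds meet, so rank(T) = 3.

rank(T) = 3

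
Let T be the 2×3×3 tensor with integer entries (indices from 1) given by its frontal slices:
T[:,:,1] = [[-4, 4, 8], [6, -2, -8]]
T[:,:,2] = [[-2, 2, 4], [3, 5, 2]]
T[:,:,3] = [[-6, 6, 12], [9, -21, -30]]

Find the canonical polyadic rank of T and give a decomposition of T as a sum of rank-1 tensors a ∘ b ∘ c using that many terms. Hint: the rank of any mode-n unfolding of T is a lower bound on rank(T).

rank(T) = 2

Lower bound: the mode-1 unfolding of T (rows indexed by i, columns by (j,k) = (1,1), (1,2), (1,3), (2,1), (2,2), (2,3), (3,1), (3,2), (3,3)) is [[-4, -2, -6, 4, 2, 6, 8, 4, 12], [6, 3, 9, -2, 5, -21, -8, 2, -30]].
There the 2×2 minor on rows i ∈ {1, 2}, columns (j,k) ∈ {(1,1), (2,1)} is det [[-4, 4], [6, -2]] = -16 ≠ 0, so this unfolding has rank ≥ 2; CP rank is at least every unfolding rank, so rank(T) ≥ 2. (Flattening ranks never certify an upper bound on CP rank; for that we must actually write T with 2 rank-1 terms.)
Upper bound — finding two terms. Write S_k = T[:,:,k] for the frontal slices: S₁ = [[-4, 4, 8], [6, -2, -8]], S₂ = [[-2, 2, 4], [3, 5, 2]], S₃ = [[-6, 6, 12], [9, -21, -30]].
If T = a₁ ∘ b₁ ∘ c₁ + a₂ ∘ b₂ ∘ c₂ then each S_k = c₁[k]·a₁b₁ᵀ + c₂[k]·a₂b₂ᵀ. S₁ and S₂ are linearly independent, so a₁b₁ᵀ and a₂b₂ᵀ must span the same plane of matrices: they are the rank-1 matrices of the form x·S₁ + y·S₂.
The 2×2 minor of x·S₁ + y·S₂ on rows {1,2}, columns {1,2} is −16·x² − 40·xy − 16·y² = (-8)·(x + 2·y)(2·x + y), vanishing at (x:y) = (2:-1) and (1:-2).
M₁ = 2·S₁ − S₂ = [[-6, 6, 12], [9, -9, -18]] = (-3)·[2, -3][1, -1, -2]ᵀ and M₂ = S₁ − 2·S₂ = [[0, 0, 0], [0, -12, -12]] = (-12)·[0, 1][0, 1, 1]ᵀ, so take a₁ = [2, -3], b₁ = [1, -1, -2], a₂ = [0, 1], b₂ = [0, 1, 1].
Each slice is an integer combination of E₁ = a₁b₁ᵀ and E₂ = a₂b₂ᵀ: S₁ = −2·E₁ + 4·E₂, S₂ = −E₁ + 8·E₂, S₃ = −3·E₁ − 12·E₂; reading off coefficients, c₁ = [-2, -1, -3] and c₂ = [4, 8, -12].
Hence T = [2, -3] ∘ [1, -1, -2] ∘ [-2, -1, -3] + [0, 1] ∘ [0, 1, 1] ∘ [4, 8, -12], so rank(T) ≤ 2.
These bounds meet, so rank(T) = 2.
Check entry T[1,1,2] = -2: (2)·(1)·(-1) + (0)·(0)·(8) = -2.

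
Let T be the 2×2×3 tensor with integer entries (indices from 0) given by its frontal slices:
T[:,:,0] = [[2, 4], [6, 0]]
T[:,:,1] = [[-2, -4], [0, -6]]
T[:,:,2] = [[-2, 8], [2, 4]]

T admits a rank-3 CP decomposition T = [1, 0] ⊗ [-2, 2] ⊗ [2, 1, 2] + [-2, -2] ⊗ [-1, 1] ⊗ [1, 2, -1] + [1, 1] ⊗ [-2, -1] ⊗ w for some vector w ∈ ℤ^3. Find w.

Subtract the known terms from T to get the rank-1 residual R = [1, 1] ⊗ [-2, -1] ⊗ w, so R[i,j,k] = a[i]·b[j]·w[k]. Pick indices with nonzero a[0]·b[0] = (1)·(-2) = -2. Only the fibre through (0,0,·) is needed: R[0,0,:] = T[0,0,:] − Σₗ aₗ[0]bₗ[0]cₗ = [2, -2, -2] − (1)·(-2)·[2, 1, 2] − (-2)·(-1)·[1, 2, -1] = [4, -4, 4]. Then w[k] = R[0,0,k] / -2 for each k, giving w = [4, -4, 4] / -2 = [-2, 2, -2].

w = [-2, 2, -2]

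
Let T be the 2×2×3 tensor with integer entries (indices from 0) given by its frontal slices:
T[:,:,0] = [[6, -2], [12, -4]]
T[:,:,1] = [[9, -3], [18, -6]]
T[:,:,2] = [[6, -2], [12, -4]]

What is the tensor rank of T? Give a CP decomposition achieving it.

Lower bound: T ≠ 0 (e.g. T[0,0,0] = 6), so rank(T) ≥ 1.
Upper bound: if T = a (x) b (x) c then every fibre of T is a multiple of the corresponding factor, so read the factors off the fibres through the nonzero entry T[0,0,0] = 6.
The mode-1 fibre T[:,0,0] = [6, 12] gives a = (1, 2) (primitive direction); the mode-2 fibre T[0,:,0] = [6, -2] gives b = (3, -1); then c[k] = T[0,0,k] / (a[0]·b[0]) = [6, 9, 6] / 3 = (2, 3, 2).
Expanding (1, 2) (x) (3, -1) (x) (2, 3, 2) reproduces all 12 entries of T, so T = (1, 2) (x) (3, -1) (x) (2, 3, 2) and rank(T) ≤ 1.
These bounds meet, so rank(T) = 1.

rank(T) = 1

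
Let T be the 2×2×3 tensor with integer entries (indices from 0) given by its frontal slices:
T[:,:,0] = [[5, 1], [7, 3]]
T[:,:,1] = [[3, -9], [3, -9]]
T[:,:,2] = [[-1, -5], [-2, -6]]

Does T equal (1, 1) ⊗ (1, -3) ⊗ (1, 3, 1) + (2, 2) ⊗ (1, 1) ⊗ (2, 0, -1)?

No

Reconstruct entry (1,0,0) from the claimed factors: Σₗ aₗ[1]bₗ[0]cₗ[0] = (1)·(1)·(1) + (2)·(1)·(2) = 5, but T[1,0,0] = 7. The claim is false.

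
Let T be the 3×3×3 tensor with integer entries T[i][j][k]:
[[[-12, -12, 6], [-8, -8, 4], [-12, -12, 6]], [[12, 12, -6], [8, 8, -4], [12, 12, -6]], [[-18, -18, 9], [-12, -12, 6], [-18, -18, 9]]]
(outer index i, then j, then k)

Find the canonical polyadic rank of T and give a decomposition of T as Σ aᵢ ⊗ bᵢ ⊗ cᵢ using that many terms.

rank(T) = 1

Lower bound: T ≠ 0 (e.g. T[0,0,0] = -12), so rank(T) ≥ 1.
Upper bound: if T = a ⊗ b ⊗ c then every fibre of T is a multiple of the corresponding factor, so read the factors off the fibres through the nonzero entry T[0,0,0] = -12.
The mode-1 fibre T[:,0,0] = [-12, 12, -18] gives a = (2, -2, 3) (primitive direction); the mode-2 fibre T[0,:,0] = [-12, -8, -12] gives b = (3, 2, 3); then c[k] = T[0,0,k] / (a[0]·b[0]) = [-12, -12, 6] / 6 = (-2, -2, 1).
Expanding (2, -2, 3) ⊗ (3, 2, 3) ⊗ (-2, -2, 1) reproduces all 27 entries of T, so T = (2, -2, 3) ⊗ (3, 2, 3) ⊗ (-2, -2, 1) and rank(T) ≤ 1.
These bounds meet, so rank(T) = 1.
Check entry T[0,0,0] = -12: (2)·(3)·(-2) = -12.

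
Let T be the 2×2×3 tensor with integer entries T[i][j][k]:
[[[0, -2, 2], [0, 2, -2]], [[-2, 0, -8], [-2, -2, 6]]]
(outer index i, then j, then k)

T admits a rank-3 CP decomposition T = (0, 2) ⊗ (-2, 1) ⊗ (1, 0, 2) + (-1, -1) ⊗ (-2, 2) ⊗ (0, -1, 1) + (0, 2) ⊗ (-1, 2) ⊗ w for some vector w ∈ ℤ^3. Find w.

w = (-1, -1, 1)

Subtract the known terms from T to get the rank-1 residual R = (0, 2) ⊗ (-1, 2) ⊗ w, so R[i,j,k] = a[i]·b[j]·w[k]. Pick indices with nonzero a[1]·b[0] = (2)·(-1) = -2. Only the fibre through (1,0,·) is needed: R[1,0,:] = T[1,0,:] − Σₗ aₗ[1]bₗ[0]cₗ = [-2, 0, -8] − (2)·(-2)·(1, 0, 2) − (-1)·(-2)·(0, -1, 1) = [2, 2, -2]. Then w[k] = R[1,0,k] / -2 for each k, giving w = [2, 2, -2] / -2 = (-1, -1, 1).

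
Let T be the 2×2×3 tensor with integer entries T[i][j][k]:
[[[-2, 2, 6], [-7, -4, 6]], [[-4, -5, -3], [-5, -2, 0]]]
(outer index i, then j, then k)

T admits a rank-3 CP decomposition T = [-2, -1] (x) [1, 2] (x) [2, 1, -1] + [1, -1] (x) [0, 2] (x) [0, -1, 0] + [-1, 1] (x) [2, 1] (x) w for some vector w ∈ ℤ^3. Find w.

w = [-1, -2, -2]

Subtract the known terms from T to get the rank-1 residual R = [-1, 1] (x) [2, 1] (x) w, so R[i,j,k] = a[i]·b[j]·w[k]. Pick indices with nonzero a[0]·b[0] = (-1)·(2) = -2. Only the fibre through (0,0,·) is needed: R[0,0,:] = T[0,0,:] − Σₗ aₗ[0]bₗ[0]cₗ = [-2, 2, 6] − (-2)·(1)·[2, 1, -1] − (1)·(0)·[0, -1, 0] = [2, 4, 4]. Then w[k] = R[0,0,k] / -2 for each k, giving w = [2, 4, 4] / -2 = [-1, -2, -2].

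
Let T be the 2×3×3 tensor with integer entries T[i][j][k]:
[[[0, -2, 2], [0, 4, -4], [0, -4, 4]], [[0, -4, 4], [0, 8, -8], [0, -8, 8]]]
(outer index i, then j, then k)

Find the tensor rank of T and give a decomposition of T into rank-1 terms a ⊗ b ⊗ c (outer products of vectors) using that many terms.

Lower bound: T ≠ 0 (e.g. T[0,0,1] = -2), so rank(T) ≥ 1.
Upper bound: if T = a ⊗ b ⊗ c then every fibre of T is a multiple of the corresponding factor, so read the factors off the fibres through the nonzero entry T[0,0,1] = -2.
The mode-1 fibre T[:,0,1] = [-2, -4] gives a = [1, 2] (primitive direction); the mode-2 fibre T[0,:,1] = [-2, 4, -4] gives b = [1, -2, 2]; then c[k] = T[0,0,k] / (a[0]·b[0]) = [0, -2, 2] / 1 = [0, -2, 2].
Expanding [1, 2] ⊗ [1, -2, 2] ⊗ [0, -2, 2] reproduces all 18 entries of T, so T = [1, 2] ⊗ [1, -2, 2] ⊗ [0, -2, 2] and rank(T) ≤ 1.
These bounds meet, so rank(T) = 1.

rank(T) = 1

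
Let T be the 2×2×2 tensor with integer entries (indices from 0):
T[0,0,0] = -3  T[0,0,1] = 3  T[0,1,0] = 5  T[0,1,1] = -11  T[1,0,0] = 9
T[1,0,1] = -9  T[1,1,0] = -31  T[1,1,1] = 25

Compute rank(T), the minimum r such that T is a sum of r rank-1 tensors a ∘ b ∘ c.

Lower bound: in the mode-2 unfolding of T (rows indexed by j, columns by (i,k)) the 2×2 minor on rows j ∈ {0, 1}, columns (i,k) ∈ {(0,0), (0,1)} is det [[-3, 3], [5, -11]] = 18 ≠ 0, so that unfolding has rank ≥ 2 and hence rank(T) ≥ 2 (CP rank is at least every unfolding rank, though it can be larger).
Upper bound: with S_k = T[:,:,k], the two rank-1 terms a₁b₁ᵀ, a₂b₂ᵀ are the rank-1 members of the pencil x·S₀ + y·S₁.
det(x·S₀ + y·S₁) is 48·x² − 24·xy − 24·y² = 24·(x − y)(2·x + y), vanishing at (x:y) = (1:1) and (1:-2).
M₁ = S₀ + S₁ = [[0, -6], [0, -6]] = (-6)·[1, 1][0, 1]ᵀ and M₂ = S₀ − 2·S₁ = [[-9, 27], [27, -81]] = (-9)·[1, -3][1, -3]ᵀ, so take a₁ = [1, 1], b₁ = [0, 1], a₂ = [1, -3], b₂ = [1, -3].
Each slice is an integer combination of E₁ = a₁b₁ᵀ and E₂ = a₂b₂ᵀ: S₀ = −4·E₁ − 3·E₂, S₁ = −2·E₁ + 3·E₂; reading off coefficients, c₁ = [-4, -2] and c₂ = [-3, 3].
Hence T = [1, 1] ∘ [0, 1] ∘ [-4, -2] + [1, -3] ∘ [1, -3] ∘ [-3, 3], so rank(T) ≤ 2.
These bounds meet, so rank(T) = 2.

2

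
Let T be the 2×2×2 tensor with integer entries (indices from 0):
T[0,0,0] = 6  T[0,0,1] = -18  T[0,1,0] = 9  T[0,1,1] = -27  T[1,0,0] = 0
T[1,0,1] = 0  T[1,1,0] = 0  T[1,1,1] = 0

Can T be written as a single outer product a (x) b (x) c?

If T = a (x) b (x) c then every fibre of T is a multiple of the corresponding factor, so read the factors off the fibres through the nonzero entry T[0,0,0] = 6.
The mode-1 fibre T[:,0,0] = [6, 0] gives a = [1, 0] (primitive direction); the mode-2 fibre T[0,:,0] = [6, 9] gives b = [2, 3]; then c[k] = T[0,0,k] / (a[0]·b[0]) = [6, -18] / 2 = [3, -9].
Expanding [1, 0] (x) [2, 3] (x) [3, -9] reproduces all 8 entries of T, so T = [1, 0] (x) [2, 3] (x) [3, -9] and rank(T) ≤ 1.
Equivalently every frontal slice T[:,:,k] is c[k] times the rank-1 matrix [1, 0] (x) [2, 3]. So T has rank 1 (it is nonzero).

Yes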